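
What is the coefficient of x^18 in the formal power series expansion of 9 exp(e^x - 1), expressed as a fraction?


exp(e^x - 1) is the exponential generating function for the Bell numbers Bell_k: exp(e^x - 1) = sum_{k>=0} Bell_k x^k / k!.
So the coefficient of x^18 in 9 exp(e^x - 1) is 9 Bell_18 / 18!.
Computing: Bell_18 = 682076806159 and 18! = 6402373705728000, giving
9 * 682076806159/6402373705728000 = 97439543737/101624979456000.

97439543737/101624979456000


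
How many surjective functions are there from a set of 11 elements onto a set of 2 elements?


By inclusion-exclusion on which target elements are missed, the number of surjections from an n-set onto a k-set is
surj(n, k) = sum_{j=0}^{k} (-1)^j C(k, j) (k - j)^n.
Equivalently surj(n, k) = k! * S(n, k), where S(n, k) is the Stirling number of the second kind.
For n = 11, k = 2:
S(11, 2) = 1023, so
surj = 2! * 1023 = 2 * 1023 = 2046.

2046


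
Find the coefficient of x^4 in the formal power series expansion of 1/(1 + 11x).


Write 1/(1 + c x) = 1/(1 - (-c) x) and apply the geometric-series identity
1/(1 - y) = sum_{k>=0} y^k to get 1/(1 + c x) = sum_{k>=0} (-c)^k x^k.
So the coefficient of x^k is (-c)^k = (-1)^k * c^k.
Here c = 11 and k = 4:
(-11)^4 = 1 * 14641 = 14641

14641


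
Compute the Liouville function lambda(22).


The Liouville function is lambda(k) = (-1)^Omega(k), where Omega(k) counts the prime factors of k with multiplicity.
Factoring: 22 = 2 * 11, so Omega(22) = 2.
lambda(22) = (-1)^2 = 1.

1


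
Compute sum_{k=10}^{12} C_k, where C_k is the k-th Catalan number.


C_10 through C_12: 16796, 58786, 208012
Sum = 16796 + 58786 + 208012
= 283594

283594


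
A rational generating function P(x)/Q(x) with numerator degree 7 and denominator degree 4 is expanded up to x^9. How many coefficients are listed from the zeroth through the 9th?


Expanding up to x^9 gives the coefficients for x^0, x^1, ..., x^9.
That is 9 + 1 = 10 coefficients in total.

10


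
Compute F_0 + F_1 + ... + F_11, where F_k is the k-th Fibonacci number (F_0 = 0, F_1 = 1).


Use the identity sum_{k=0}^{N} F_k = F_{N+2} - 1 (which follows from F_{k+2} - F_{k+1} = F_k). Then
sum_{k=0}^{11} F_k = (F_{13} - 1) - (F_{1} - 1) = F_{13} - F_{1}.
Computing: F_{13} = 233, F_{1} = 1, so
Sum = 233 - 1 = 232.

232


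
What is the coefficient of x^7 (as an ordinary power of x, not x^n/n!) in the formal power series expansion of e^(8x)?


The exponential series is e^y = sum_{k>=0} y^k / k!. Substituting y = 8x gives
e^(8x) = sum_{k>=0} 8^k x^k / k!.
So the coefficient of x^n is a^n/n! with a = 8, n = 7:
8^7 / 7! = 2097152/5040 = 131072/315

131072/315


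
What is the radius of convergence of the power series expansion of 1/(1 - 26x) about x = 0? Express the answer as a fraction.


Expanding 1/(1 - 26x) = sum_{k>=0} 26^k x^k, the series converges when |26x| < 1, i.e., |x| < 1/26.
So the radius of convergence is 1/26 = 1/26.

1/26


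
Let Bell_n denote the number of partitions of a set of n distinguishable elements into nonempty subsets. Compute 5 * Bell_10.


Bell_10 can be computed from the Bell triangle or from Dobinski's identity Bell_n = (1/e) * sum_{k>=0} k^n / k!.
Computing Bell_10 = 115975.
Then 5 * 115975 = 579875.

579875


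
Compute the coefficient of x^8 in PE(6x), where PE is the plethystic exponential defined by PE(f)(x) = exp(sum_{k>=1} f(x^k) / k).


With f(x) = 6x, the exponent is sum_{k>=1} 6 x^k / k = 6 * (-ln(1 - x)). Exponentiating:
PE(6x) = exp(-6 ln(1 - x)) = 1/(1 - x)^6.
By the negative binomial expansion, [x^n] 1/(1 - x)^6 = C(n + 5, 5).
For n = 8: C(13, 5) = 1287.

1287


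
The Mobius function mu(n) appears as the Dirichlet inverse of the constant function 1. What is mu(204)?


204 has a squared prime factor, so mu(204) = 0.
Factorization reveals a repeated prime.

0


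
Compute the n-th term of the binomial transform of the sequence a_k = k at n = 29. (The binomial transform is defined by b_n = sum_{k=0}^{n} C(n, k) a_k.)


With a_k = k, b_n = sum_{k=0}^{n} C(n, k) k. Using k * C(n, k) = n * C(n-1, k-1) gives b_n = n * sum_{k>=1} C(n-1, k-1) = n * 2^(n-1).
For n = 29: 29 * 2^28 = 29 * 268435456 = 7784628224.

7784628224


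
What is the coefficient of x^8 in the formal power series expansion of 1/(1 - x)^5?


The expansion 1/(1 - x)^r = sum_{k>=0} C(k + r - 1, r - 1) x^k follows from the multiset / negative-binomial theorem (or from repeated differentiation of the geometric series).
For r = 5 and k = 8:
C(12, 4) = 479001600 / (24 * 40320) = 495.

495


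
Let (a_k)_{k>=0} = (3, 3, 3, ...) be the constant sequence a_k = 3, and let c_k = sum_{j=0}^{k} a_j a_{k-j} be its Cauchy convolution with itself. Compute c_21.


Since a_j = 3 for all j >= 0, the convolution sum becomes
c_k = sum_{j=0}^{k} 3 * 3 = 9 * (k + 1).
Equivalently, the generating function of (a_k) is 3/(1 - x) and its square is 9/(1 - x)^2 = sum_{k>=0} 9(k + 1) x^k.
For k = 21: 9 * 22 = 198.

198


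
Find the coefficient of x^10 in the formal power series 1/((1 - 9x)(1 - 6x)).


By partial fractions or Cauchy convolution:
The coefficient equals sum_{k=0}^{10} 9^k * 6^(10-k).
= 10339420851

10339420851


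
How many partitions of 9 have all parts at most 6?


Using the generating function (1-x)^(-1)(1-x^2)^(-1)...(1-x^6)^(-1),
the coefficient of x^9 counts these restricted partitions.
Result = 26

26


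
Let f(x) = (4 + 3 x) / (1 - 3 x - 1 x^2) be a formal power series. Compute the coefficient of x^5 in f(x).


Write f(x) = sum_{k>=0} a_k x^k. Multiplying both sides by 1 - 3 x - 1 x^2 gives
(1 - 3 x - 1 x^2) sum_{k>=0} a_k x^k = 4 + 3 x.
Matching coefficients:
 x^0: a_0 = 4
 x^1: a_1 - 3 a_0 = 3  =>  a_1 = 3*4 + 3 = 15
 x^k (k >= 2): a_k = 3 a_{k-1} + 1 a_{k-2}.
Iterating: a_2 = 49, a_3 = 162, a_4 = 535, a_5 = 1767.
So the coefficient of x^5 is 1767.

1767


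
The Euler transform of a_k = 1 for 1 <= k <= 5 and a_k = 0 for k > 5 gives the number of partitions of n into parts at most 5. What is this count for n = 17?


Partitions of 17 into parts at most 5:
Using generating function (1-x)^(-1)(1-x^2)^(-1)...(1-x^5)^(-1),
the coefficient of x^17 = 119

119


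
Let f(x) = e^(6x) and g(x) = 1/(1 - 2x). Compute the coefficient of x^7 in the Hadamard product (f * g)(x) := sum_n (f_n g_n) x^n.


Expanding: f_k = 6^k/k! (from e^(6x)) and g_k = 2^k (from 1/(1 - 2x)). So the Hadamard coefficient (f * g)_k = 6^k 2^k / k! = (12)^k / k!.
For k = 7: 12^7/7! = 35831808/5040 = 248832/35.

248832/35


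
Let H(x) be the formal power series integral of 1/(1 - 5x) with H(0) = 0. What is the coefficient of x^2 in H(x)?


1/(1 - 5x) = sum_{k>=0} 5^k x^k. Integrating termwise with H(0) = 0:
H(x) = sum_{k>=0} 5^k x^(k+1) / (k+1) = sum_{m>=1} 5^(m-1) x^m / m.
For m = 2: 5^1/2 = 5/2 = 5/2.

5/2


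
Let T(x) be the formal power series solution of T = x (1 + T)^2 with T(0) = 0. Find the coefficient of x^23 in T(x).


Apply the Lagrange inversion formula: if T = x * phi(T) with phi(t) = (1 + t)^2, then [x^n] T = (1/n) [t^(n-1)] phi(t)^n = (1/n) [t^(n-1)] (1 + t)^(2n) = (1/n) C(2n, n-1).
Using the identity C(2n, n-1) = C(2n, n) * n / (n+1), the unscaled factor equals C(2n, n) / (n+1) = C_n, the n-th Catalan number.
For n = 23: C_23 = C(46, 23) / 24 = 8233430727600/24 = 343059613650 = 343059613650.

343059613650


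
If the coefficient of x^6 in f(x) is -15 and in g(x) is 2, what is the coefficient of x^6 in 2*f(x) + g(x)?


Scalar multiplication scales coefficients: 2 * -15 = -30.
Then add the g coefficient: -30 + 2
= -28

-28


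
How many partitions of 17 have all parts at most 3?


Using the generating function (1-x)^(-1)(1-x^2)^(-1)(1-x^3)^(-1),
the coefficient of x^17 counts these restricted partitions.
Result = 33

33


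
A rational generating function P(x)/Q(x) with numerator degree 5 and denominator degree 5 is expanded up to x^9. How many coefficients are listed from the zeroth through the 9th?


Expanding up to x^9 gives the coefficients for x^0, x^1, ..., x^9.
That is 9 + 1 = 10 coefficients in total.

10


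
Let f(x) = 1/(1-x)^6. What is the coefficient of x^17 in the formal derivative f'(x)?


Differentiate: d/dx [ 1/(1-x)^r ] = r / (1-x)^(r+1).
Here r = 6, so f'(x) = 6 / (1-x)^7.
The expansion of 1/(1-x)^(r+1) has coefficient of x^n equal to C(n+r, r).
So the coefficient of x^17 in f'(x) is
6 * C(23, 6) = 6 * 100947 = 605682

605682


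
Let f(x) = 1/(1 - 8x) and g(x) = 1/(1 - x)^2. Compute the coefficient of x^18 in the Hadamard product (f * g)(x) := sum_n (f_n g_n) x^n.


f has coefficients f_k = 8^k. For g = 1/(1 - x)^2 the coefficient is g_k = C(k + 1, 1) = k + 1. The Hadamard coefficient is (f * g)_k = 8^k * (k + 1).
For k = 18: 8^18 * 19 = 18014398509481984 * 19 = 342273571680157696.

342273571680157696


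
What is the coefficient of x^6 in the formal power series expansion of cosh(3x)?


The Maclaurin series is cosh(t) = sum_{m>=0} t^(2m) / (2m)!, so substituting t = 3x, only even powers of x are nonzero, with coefficient of x^(2m) equal to 3^(2m) / (2m)!.
For x^6 the coefficient is 3^6/6! = 729/720 = 81/80.

81/80


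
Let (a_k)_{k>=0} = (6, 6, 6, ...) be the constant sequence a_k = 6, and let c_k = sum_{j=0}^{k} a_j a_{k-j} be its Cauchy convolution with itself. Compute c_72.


Since a_j = 6 for all j >= 0, the convolution sum becomes
c_k = sum_{j=0}^{k} 6 * 6 = 36 * (k + 1).
Equivalently, the generating function of (a_k) is 6/(1 - x) and its square is 36/(1 - x)^2 = sum_{k>=0} 36(k + 1) x^k.
For k = 72: 36 * 73 = 2628.

2628


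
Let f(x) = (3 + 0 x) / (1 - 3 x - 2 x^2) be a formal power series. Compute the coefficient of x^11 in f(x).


Write f(x) = sum_{k>=0} a_k x^k. Multiplying both sides by 1 - 3 x - 2 x^2 gives
(1 - 3 x - 2 x^2) sum_{k>=0} a_k x^k = 3 + 0 x.
Matching coefficients:
 x^0: a_0 = 3
 x^1: a_1 - 3 a_0 = 0  =>  a_1 = 3*3 + 0 = 9
 x^k (k >= 2): a_k = 3 a_{k-1} + 2 a_{k-2}.
Iterating: a_2 = 33, a_3 = 117, a_4 = 417, a_5 = 1485, a_6 = 5289, a_7 = 18837, a_8 = 67089, a_9 = 238941, a_10 = 851001, a_11 = 3030885.
So the coefficient of x^11 is 3030885.

3030885


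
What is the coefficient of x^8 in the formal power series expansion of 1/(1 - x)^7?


The expansion 1/(1 - x)^r = sum_{k>=0} C(k + r - 1, r - 1) x^k follows from the multiset / negative-binomial theorem (or from repeated differentiation of the geometric series).
For r = 7 and k = 8:
C(14, 6) = 87178291200 / (720 * 40320) = 3003.

3003


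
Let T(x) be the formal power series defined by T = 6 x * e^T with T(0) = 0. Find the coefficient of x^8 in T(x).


Apply the Lagrange inversion formula: if T = 6 x * phi(T) with phi(t) = e^t, then
[x^n] T = 6^n * (1/n) [t^(n-1)] phi(t)^n = 6^n * (1/n) [t^(n-1)] e^(n t) = 6^n * (1/n) * n^(n-1) / (n-1)! = 6^n * n^(n-1) / n!.
When c = 1 this is the Cayley count of rooted labeled trees on n vertices, divided by n!.
For n = 8: 6^8 * 8^7 / 8! = 1679616 * 2097152/40320 = 3057647616/35.

3057647616/35


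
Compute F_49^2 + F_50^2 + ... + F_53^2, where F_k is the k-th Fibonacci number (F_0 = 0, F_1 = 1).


There is a standard identity sum_{k=0}^{N} F_k^2 = F_N * F_{N+1} (proved inductively from the telescoping relation F_k^2 = F_k F_{k+1} - F_{k-1} F_k). Then
sum_{k=49}^{53} F_k^2 = F_53 F_54 - F_48 F_49.
Computing: F_53 = 53316291173, F_54 = 86267571272, F_48 = 4807526976, F_49 = 7778742049.
Sum = 53316291173 * 86267571272 - 4807526976 * 7778742049 = 4562070436485568968232.

4562070436485568968232


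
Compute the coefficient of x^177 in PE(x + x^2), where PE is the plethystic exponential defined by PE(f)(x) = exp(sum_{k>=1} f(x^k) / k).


With f(x) = x + x^2, the exponent is sum_{k>=1} (x^k + x^(2k)) / k = -ln(1 - x) - ln(1 - x^2). Exponentiating:
PE(x + x^2) = 1 / ((1 - x)(1 - x^2)).
This is the generating function for partitions of n into parts of size 1 or 2. The number of 2's can be any j in 0..88, and the rest are 1's, so
[x^177] = floor(177/2) + 1 = 89.

89


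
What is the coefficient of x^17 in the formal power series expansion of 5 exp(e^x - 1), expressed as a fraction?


exp(e^x - 1) is the exponential generating function for the Bell numbers Bell_k: exp(e^x - 1) = sum_{k>=0} Bell_k x^k / k!.
So the coefficient of x^17 in 5 exp(e^x - 1) is 5 Bell_17 / 17!.
Computing: Bell_17 = 82864869804 and 17! = 355687428096000, giving
5 * 82864869804/355687428096000 = 255755771/219560140800.

255755771/219560140800


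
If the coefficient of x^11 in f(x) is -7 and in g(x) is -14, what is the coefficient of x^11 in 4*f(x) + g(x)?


Scalar multiplication scales coefficients: 4 * -7 = -28.
Then add the g coefficient: -28 + -14
= -42

-42


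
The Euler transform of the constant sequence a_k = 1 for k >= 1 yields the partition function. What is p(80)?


The Euler transform converts the sequence a_k = 1 into the number of integer partitions.
Using the recurrence or dynamic programming:
p(80) = 15796476

15796476


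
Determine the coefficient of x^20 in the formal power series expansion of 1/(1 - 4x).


The geometric series identity gives 1/(1 - c x) = sum_{k>=0} c^k x^k, so the coefficient of x^k is c^k.
Here c = 4 and k = 20.
Computing: 4^20 = 1099511627776

1099511627776


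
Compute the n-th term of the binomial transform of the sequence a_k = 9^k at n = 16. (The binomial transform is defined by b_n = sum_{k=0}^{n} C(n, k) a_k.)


With a_k = 9^k, b_n = sum_{k=0}^{n} C(n, k) 9^k = (1 + 9)^n by the binomial theorem.
For n = 16: (1 + 9)^16 = 10^16 = 10000000000000000.

10000000000000000


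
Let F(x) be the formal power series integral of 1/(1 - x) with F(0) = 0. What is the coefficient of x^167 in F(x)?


1/(1 - x) = sum_{k>=0} x^k. Integrating termwise and using F(0) = 0 gives
F(x) = sum_{k>=0} x^(k+1) / (k+1) = sum_{m>=1} x^m / m = -ln(1 - x).
So the coefficient of x^167 is 1/167 = 1/167.

1/167


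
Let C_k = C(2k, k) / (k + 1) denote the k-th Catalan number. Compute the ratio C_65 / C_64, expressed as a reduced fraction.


Using C_k = (2k)! / (k! (k+1)!), the ratio C_{k+1}/C_k simplifies to
C_{k+1}/C_k = [(2k+2)! / ((k+1)! (k+2)!)] * [k! (k+1)! / (2k)!]
 = (2k+2)(2k+1) / ((k+1)(k+2)) = 2(2k+1) / (k+2).
For k = 64: 2(2*64 + 1) / (64 + 2) = 258/66 = 43/11.

43/11


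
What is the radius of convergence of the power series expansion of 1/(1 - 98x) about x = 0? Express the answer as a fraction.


Expanding 1/(1 - 98x) = sum_{k>=0} 98^k x^k, the series converges when |98x| < 1, i.e., |x| < 1/98.
So the radius of convergence is 1/98 = 1/98.

1/98


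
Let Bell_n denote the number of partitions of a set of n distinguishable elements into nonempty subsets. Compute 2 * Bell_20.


Bell_20 can be computed from the Bell triangle or from Dobinski's identity Bell_n = (1/e) * sum_{k>=0} k^n / k!.
Computing Bell_20 = 51724158235372.
Then 2 * 51724158235372 = 103448316470744.

103448316470744


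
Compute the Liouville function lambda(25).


The Liouville function is lambda(k) = (-1)^Omega(k), where Omega(k) counts the prime factors of k with multiplicity.
Factoring: 25 = 5 * 5, so Omega(25) = 2.
lambda(25) = (-1)^2 = 1.

1


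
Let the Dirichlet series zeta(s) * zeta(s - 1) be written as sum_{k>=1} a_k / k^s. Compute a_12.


Convolution gives a_k = sum_{d | k} d * 1 = sum_{d | k} d = sigma(k), the sum of positive divisors of k.
For k = 12, the divisors are 1, 2, 3, 4, 6, 12, so
sigma(12) = 1 + 2 + 3 + 4 + 6 + 12 = 28.

28


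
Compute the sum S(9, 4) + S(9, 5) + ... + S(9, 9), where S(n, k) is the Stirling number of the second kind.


By definition, S(n, k) counts partitions of an n-set into exactly k nonempty blocks.
Computing row n = 9 for k = 4..9:
S(9, k): 7770, 6951, 2646, 462, 36, 1
Sum = 17866.

17866


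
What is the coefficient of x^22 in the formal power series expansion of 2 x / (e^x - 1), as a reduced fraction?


The exponential generating function for Bernoulli numbers is
x / (e^x - 1) = sum_{k>=0} B_k x^k / k!.
So the coefficient of x^22 in 2 x / (e^x - 1) is 2 B_22 / 22!.
Computing: B_22 = 854513/138, 22! = 1124000727777607680000, giving
2 * 854513/138 / 1124000727777607680000 = 77683/7050550019695902720000.

77683/7050550019695902720000


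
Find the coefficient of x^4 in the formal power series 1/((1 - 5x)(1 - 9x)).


By partial fractions or Cauchy convolution:
The coefficient equals sum_{k=0}^{4} 5^k * 9^(4-k).
= 13981

13981


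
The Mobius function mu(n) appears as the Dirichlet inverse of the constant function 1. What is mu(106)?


106 = 2 * 53 (all distinct primes).
mu(106) = (-1)^2 = 1

1


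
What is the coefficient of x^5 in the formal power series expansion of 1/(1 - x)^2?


The expansion 1/(1 - x)^r = sum_{k>=0} C(k + r - 1, r - 1) x^k follows from the multiset / negative-binomial theorem (or from repeated differentiation of the geometric series).
For r = 2 and k = 5:
C(6, 1) = 720 / (1 * 120) = 6.

6


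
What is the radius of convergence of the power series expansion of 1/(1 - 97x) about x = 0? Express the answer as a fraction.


Expanding 1/(1 - 97x) = sum_{k>=0} 97^k x^k, the series converges when |97x| < 1, i.e., |x| < 1/97.
So the radius of convergence is 1/97 = 1/97.

1/97


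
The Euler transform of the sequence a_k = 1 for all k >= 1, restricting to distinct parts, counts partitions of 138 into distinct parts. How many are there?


Partitions of 138 into distinct parts can be computed via generating function.
Product (1+x)(1+x^2)(1+x^3)...
The coefficient of x^138 = 8334326

8334326


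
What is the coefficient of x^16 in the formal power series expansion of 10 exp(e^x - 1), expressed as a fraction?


exp(e^x - 1) is the exponential generating function for the Bell numbers Bell_k: exp(e^x - 1) = sum_{k>=0} Bell_k x^k / k!.
So the coefficient of x^16 in 10 exp(e^x - 1) is 10 Bell_16 / 16!.
Computing: Bell_16 = 10480142147 and 16! = 20922789888000, giving
10 * 10480142147/20922789888000 = 10480142147/2092278988800.

10480142147/2092278988800


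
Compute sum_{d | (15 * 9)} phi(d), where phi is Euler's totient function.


First, 15 * 9 = 135. One classical identity is sum_{d | n} phi(d) = n (each k in [1, n] has a unique gcd with n, and among the k's with gcd(k, n) = n/d there are phi(d) of them). So the sum equals 135. We also verify directly:
Divisors of 135: 1, 3, 5, 9, 15, 27, 45, 135.
phi values: 1, 2, 4, 6, 8, 18, 24, 72.
Sum = 135.

135


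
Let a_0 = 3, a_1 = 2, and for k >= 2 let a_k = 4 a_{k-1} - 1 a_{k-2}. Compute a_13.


Iterating the recurrence forward:
a_0 = 3
a_1 = 2
a_2 = 4*2 - 1*3 = 5
a_3 = 4*5 - 1*2 = 18
a_4 = 4*18 - 1*5 = 67
a_5 = 4*67 - 1*18 = 250
a_6 = 4*250 - 1*67 = 933
a_7 = 4*933 - 1*250 = 3482
a_8 = 4*3482 - 1*933 = 12995
a_9 = 4*12995 - 1*3482 = 48498
a_10 = 4*48498 - 1*12995 = 180997
a_11 = 4*180997 - 1*48498 = 675490
a_12 = 4*675490 - 1*180997 = 2520963
a_13 = 4*2520963 - 1*675490 = 9408362
So a_13 = 9408362.

9408362


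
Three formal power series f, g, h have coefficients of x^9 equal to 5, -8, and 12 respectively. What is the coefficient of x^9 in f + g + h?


Series addition is componentwise:
5 + -8 + 12
= 9

9


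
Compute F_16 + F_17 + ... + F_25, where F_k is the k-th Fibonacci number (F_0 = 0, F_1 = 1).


Use the identity sum_{k=0}^{N} F_k = F_{N+2} - 1 (which follows from F_{k+2} - F_{k+1} = F_k). Then
sum_{k=16}^{25} F_k = (F_{27} - 1) - (F_{17} - 1) = F_{27} - F_{17}.
Computing: F_{27} = 196418, F_{17} = 1597, so
Sum = 196418 - 1597 = 194821.

194821


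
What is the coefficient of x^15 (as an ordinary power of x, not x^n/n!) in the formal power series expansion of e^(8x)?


The exponential series is e^y = sum_{k>=0} y^k / k!. Substituting y = 8x gives
e^(8x) = sum_{k>=0} 8^k x^k / k!.
So the coefficient of x^n is a^n/n! with a = 8, n = 15:
8^15 / 15! = 35184372088832/1307674368000 = 17179869184/638512875

17179869184/638512875


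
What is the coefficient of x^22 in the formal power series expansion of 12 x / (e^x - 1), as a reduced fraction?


The exponential generating function for Bernoulli numbers is
x / (e^x - 1) = sum_{k>=0} B_k x^k / k!.
So the coefficient of x^22 in 12 x / (e^x - 1) is 12 B_22 / 22!.
Computing: B_22 = 854513/138, 22! = 1124000727777607680000, giving
12 * 854513/138 / 1124000727777607680000 = 77683/1175091669949317120000.

77683/1175091669949317120000


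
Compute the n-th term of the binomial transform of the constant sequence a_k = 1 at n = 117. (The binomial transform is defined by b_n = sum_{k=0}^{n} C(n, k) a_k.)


With a_k = 1 for all k, b_n = sum_{k=0}^{n} C(n, k) = 2^n by the binomial theorem.
For n = 117: 2^117 = 166153499473114484112975882535043072.

166153499473114484112975882535043072


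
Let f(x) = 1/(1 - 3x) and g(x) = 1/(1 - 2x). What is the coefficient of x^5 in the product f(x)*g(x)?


The coefficient of x^n in f*g is the Cauchy product: sum_{k=0}^{n} a^k * b^(n-k).
With a=3, b=2, n=5:
sum_{k=0}^{5} 3^k * 2^(5-k)
= 665

665


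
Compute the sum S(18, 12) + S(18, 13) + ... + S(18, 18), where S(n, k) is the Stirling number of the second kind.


By definition, S(n, k) counts partitions of an n-set into exactly k nonempty blocks.
Computing row n = 18 for k = 12..18:
S(18, k): 1256328866, 125854638, 8408778, 367200, 9996, 153, 1
Sum = 1390969632.

1390969632


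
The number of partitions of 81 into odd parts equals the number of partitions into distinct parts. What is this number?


Computing partitions of 81 into odd parts (1, 3, 5, ...):
Using the generating function prod_{k>=0} 1/(1-x^(2k+1)),
the count is 84756

84756


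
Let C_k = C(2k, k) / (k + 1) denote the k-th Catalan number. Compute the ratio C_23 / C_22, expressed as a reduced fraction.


Using C_k = (2k)! / (k! (k+1)!), the ratio C_{k+1}/C_k simplifies to
C_{k+1}/C_k = [(2k+2)! / ((k+1)! (k+2)!)] * [k! (k+1)! / (2k)!]
 = (2k+2)(2k+1) / ((k+1)(k+2)) = 2(2k+1) / (k+2).
For k = 22: 2(2*22 + 1) / (22 + 2) = 90/24 = 15/4.

15/4


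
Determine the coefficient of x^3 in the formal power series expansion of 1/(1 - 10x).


The geometric series identity gives 1/(1 - c x) = sum_{k>=0} c^k x^k, so the coefficient of x^k is c^k.
Here c = 10 and k = 3.
Computing: 10^3 = 1000

1000


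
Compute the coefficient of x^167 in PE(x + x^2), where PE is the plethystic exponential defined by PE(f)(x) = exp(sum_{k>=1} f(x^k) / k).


With f(x) = x + x^2, the exponent is sum_{k>=1} (x^k + x^(2k)) / k = -ln(1 - x) - ln(1 - x^2). Exponentiating:
PE(x + x^2) = 1 / ((1 - x)(1 - x^2)).
This is the generating function for partitions of n into parts of size 1 or 2. The number of 2's can be any j in 0..83, and the rest are 1's, so
[x^167] = floor(167/2) + 1 = 84.

84


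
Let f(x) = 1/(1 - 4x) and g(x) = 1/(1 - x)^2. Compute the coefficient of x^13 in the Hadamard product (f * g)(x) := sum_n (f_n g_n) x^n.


f has coefficients f_k = 4^k. For g = 1/(1 - x)^2 the coefficient is g_k = C(k + 1, 1) = k + 1. The Hadamard coefficient is (f * g)_k = 4^k * (k + 1).
For k = 13: 4^13 * 14 = 67108864 * 14 = 939524096.

939524096


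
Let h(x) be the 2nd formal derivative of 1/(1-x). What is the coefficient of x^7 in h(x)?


Differentiating 2 times: d^2/dx^2 [1/(1-x)] = 2!/(1-x)^3.
The expansion 1/(1-x)^3 = sum_{k>=0} C(k+2, 2) x^k, so the coefficient of x^n in 2!/(1-x)^3 is 2! * C(n+2, 2).
For n = 7: 2 * C(9, 2) = 2 * 36 = 72

72


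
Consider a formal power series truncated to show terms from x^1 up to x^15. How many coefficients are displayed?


From x^1 to x^15 inclusive, the count is 15 - 1 + 1 = 15.

15


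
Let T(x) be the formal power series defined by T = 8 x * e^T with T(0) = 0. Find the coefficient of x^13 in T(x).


Apply the Lagrange inversion formula: if T = 8 x * phi(T) with phi(t) = e^t, then
[x^n] T = 8^n * (1/n) [t^(n-1)] phi(t)^n = 8^n * (1/n) [t^(n-1)] e^(n t) = 8^n * (1/n) * n^(n-1) / (n-1)! = 8^n * n^(n-1) / n!.
When c = 1 this is the Cayley count of rooted labeled trees on n vertices, divided by n!.
For n = 13: 8^13 * 13^12 / 13! = 549755813888 * 23298085122481/6227020800 = 962158785196923551744/467775.

962158785196923551744/467775


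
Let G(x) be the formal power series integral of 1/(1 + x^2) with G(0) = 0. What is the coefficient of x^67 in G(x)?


1/(1 + x^2) = sum_{j>=0} (-1)^j x^(2j). Integrating termwise with G(0) = 0:
G(x) = sum_{j>=0} (-1)^j x^(2j+1) / (2j+1) = arctan(x).
Only odd powers are nonzero. For x^67 write 67 = 2*33 + 1, giving
(-1)^33 / 67 = -1/67 = -1/67.

-1/67


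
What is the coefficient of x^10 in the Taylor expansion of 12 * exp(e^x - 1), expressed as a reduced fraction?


exp(e^x - 1) = sum_{k>=0} Bell_k x^k / k!, where Bell_k is the k-th Bell number.
So the coefficient of x^10 is 12 * Bell_10 / 10!.
Computing: Bell_10 = 115975 and 10! = 3628800, giving
12 * 115975/3628800 = 4639/12096.

4639/12096


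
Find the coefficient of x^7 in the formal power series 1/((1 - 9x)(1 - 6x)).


By partial fractions or Cauchy convolution:
The coefficient equals sum_{k=0}^{7} 9^k * 6^(7-k).
= 13789035

13789035


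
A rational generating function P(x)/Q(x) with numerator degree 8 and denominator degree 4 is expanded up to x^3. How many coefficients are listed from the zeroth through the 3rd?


Expanding up to x^3 gives the coefficients for x^0, x^1, ..., x^3.
That is 3 + 1 = 4 coefficients in total.

4


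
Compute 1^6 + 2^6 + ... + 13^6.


This power sum has a closed form given by Faulhaber's formula
sum_{k=1}^{m} k^p = (1 / (p + 1)) * sum_{j=0}^{p} C(p + 1, j) B_j m^(p + 1 - j),
but for small m direct computation is fastest:
1 + 64 + 729 + 4096 + 15625 + 46656 + 117649 + 262144 + 531441 + 1000000 + 1771561 + 2985984 + 4826809 = 11562759.

11562759


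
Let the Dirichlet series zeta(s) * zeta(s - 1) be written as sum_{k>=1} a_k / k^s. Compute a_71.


Convolution gives a_k = sum_{d | k} d * 1 = sum_{d | k} d = sigma(k), the sum of positive divisors of k.
For k = 71, the divisors are 1, 71, so
sigma(71) = 1 + 71 = 72.

72


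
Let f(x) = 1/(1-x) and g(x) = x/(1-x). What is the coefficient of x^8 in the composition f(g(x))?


First simplify the composition: f(g(x)) = 1/(1 - x/(1-x)) = (1-x)/((1-x) - x) = (1-x)/(1-2x).
Now extract the coefficient. Write (1-x)/(1-2x) = 1/(1-2x) - x/(1-2x).
The coefficient of x^n in 1/(1-2x) is 2^n, and in x/(1-2x) is 2^(n-1) (for n >= 1).
So the coefficient of x^8 is 2^8 - 2^7 = 256 - 128 = 128.

128


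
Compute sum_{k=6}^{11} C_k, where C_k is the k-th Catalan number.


C_6 through C_11: 132, 429, 1430, 4862, 16796, 58786
Sum = 132 + 429 + 1430 + 4862 + 16796 + 58786
= 82435

82435


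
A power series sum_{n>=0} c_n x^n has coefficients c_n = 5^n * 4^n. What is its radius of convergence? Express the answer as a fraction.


By the root test (Cauchy-Hadamard), the radius is R = 1 / limsup_n |c_n|^(1/n).
Here |c_n|^(1/n) = (5^n * 4^n)^(1/n) = 5 * 4 = 20 for all n.
So R = 1/20 = 1/20.

1/20


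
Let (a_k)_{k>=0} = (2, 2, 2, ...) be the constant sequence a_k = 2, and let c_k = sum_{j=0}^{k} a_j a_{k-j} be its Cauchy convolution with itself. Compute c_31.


Since a_j = 2 for all j >= 0, the convolution sum becomes
c_k = sum_{j=0}^{k} 2 * 2 = 4 * (k + 1).
Equivalently, the generating function of (a_k) is 2/(1 - x) and its square is 4/(1 - x)^2 = sum_{k>=0} 4(k + 1) x^k.
For k = 31: 4 * 32 = 128.

128


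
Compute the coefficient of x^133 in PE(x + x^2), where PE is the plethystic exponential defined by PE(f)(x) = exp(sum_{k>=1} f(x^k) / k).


With f(x) = x + x^2, the exponent is sum_{k>=1} (x^k + x^(2k)) / k = -ln(1 - x) - ln(1 - x^2). Exponentiating:
PE(x + x^2) = 1 / ((1 - x)(1 - x^2)).
This is the generating function for partitions of n into parts of size 1 or 2. The number of 2's can be any j in 0..66, and the rest are 1's, so
[x^133] = floor(133/2) + 1 = 67.

67


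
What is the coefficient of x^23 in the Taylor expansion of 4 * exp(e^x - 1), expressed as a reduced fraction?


exp(e^x - 1) = sum_{k>=0} Bell_k x^k / k!, where Bell_k is the k-th Bell number.
So the coefficient of x^23 is 4 * Bell_23 / 23!.
Computing: Bell_23 = 44152005855084346 and 23! = 25852016738884976640000, giving
4 * 44152005855084346/25852016738884976640000 = 22076002927542173/3231502092360622080000.

22076002927542173/3231502092360622080000


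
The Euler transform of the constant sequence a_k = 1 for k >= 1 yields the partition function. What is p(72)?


The Euler transform converts the sequence a_k = 1 into the number of integer partitions.
Using the recurrence or dynamic programming:
p(72) = 5392783

5392783


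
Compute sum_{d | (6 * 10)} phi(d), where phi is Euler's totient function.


First, 6 * 10 = 60. One classical identity is sum_{d | n} phi(d) = n (each k in [1, n] has a unique gcd with n, and among the k's with gcd(k, n) = n/d there are phi(d) of them). So the sum equals 60. We also verify directly:
Divisors of 60: 1, 2, 3, 4, 5, 6, 10, 12, 15, 20, 30, 60.
phi values: 1, 1, 2, 2, 4, 2, 4, 4, 8, 8, 8, 16.
Sum = 60.

60


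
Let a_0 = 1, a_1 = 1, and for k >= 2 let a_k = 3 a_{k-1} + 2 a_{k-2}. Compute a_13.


Iterating the recurrence forward:
a_0 = 1
a_1 = 1
a_2 = 3*1 + 2*1 = 5
a_3 = 3*5 + 2*1 = 17
a_4 = 3*17 + 2*5 = 61
a_5 = 3*61 + 2*17 = 217
a_6 = 3*217 + 2*61 = 773
a_7 = 3*773 + 2*217 = 2753
a_8 = 3*2753 + 2*773 = 9805
a_9 = 3*9805 + 2*2753 = 34921
a_10 = 3*34921 + 2*9805 = 124373
a_11 = 3*124373 + 2*34921 = 442961
a_12 = 3*442961 + 2*124373 = 1577629
a_13 = 3*1577629 + 2*442961 = 5618809
So a_13 = 5618809.

5618809


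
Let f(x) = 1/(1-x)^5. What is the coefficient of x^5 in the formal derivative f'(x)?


Differentiate: d/dx [ 1/(1-x)^r ] = r / (1-x)^(r+1).
Here r = 5, so f'(x) = 5 / (1-x)^6.
The expansion of 1/(1-x)^(r+1) has coefficient of x^n equal to C(n+r, r).
So the coefficient of x^5 in f'(x) is
5 * C(10, 5) = 5 * 252 = 1260

1260


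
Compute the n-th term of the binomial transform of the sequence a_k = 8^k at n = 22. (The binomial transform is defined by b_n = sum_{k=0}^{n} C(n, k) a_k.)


With a_k = 8^k, b_n = sum_{k=0}^{n} C(n, k) 8^k = (1 + 8)^n by the binomial theorem.
For n = 22: (1 + 8)^22 = 9^22 = 984770902183611232881.

984770902183611232881


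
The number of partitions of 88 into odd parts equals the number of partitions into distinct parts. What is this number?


Computing partitions of 88 into odd parts (1, 3, 5, ...):
Using the generating function prod_{k>=0} 1/(1-x^(2k+1)),
the count is 159046

159046


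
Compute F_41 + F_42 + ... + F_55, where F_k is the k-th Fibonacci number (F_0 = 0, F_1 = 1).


Use the identity sum_{k=0}^{N} F_k = F_{N+2} - 1 (which follows from F_{k+2} - F_{k+1} = F_k). Then
sum_{k=41}^{55} F_k = (F_{57} - 1) - (F_{42} - 1) = F_{57} - F_{42}.
Computing: F_{57} = 365435296162, F_{42} = 267914296, so
Sum = 365435296162 - 267914296 = 365167381866.

365167381866


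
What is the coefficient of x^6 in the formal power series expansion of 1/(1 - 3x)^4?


The general identity 1/(1 - c x)^r = sum_{k>=0} c^k C(k + r - 1, r - 1) x^k follows by substituting y = c x into 1/(1 - y)^r = sum_{k>=0} C(k + r - 1, r - 1) y^k.
For c = 3, r = 4, k = 6:
3^6 * C(9, 3) = 729 * 84 = 61236.

61236


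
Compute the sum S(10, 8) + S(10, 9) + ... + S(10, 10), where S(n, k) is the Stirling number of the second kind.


By definition, S(n, k) counts partitions of an n-set into exactly k nonempty blocks.
Computing row n = 10 for k = 8..10:
S(10, k): 750, 45, 1
Sum = 796.

796


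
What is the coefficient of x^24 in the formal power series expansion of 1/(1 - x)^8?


The negative binomial / multiset identity is
1/(1 - x)^r = sum_{k>=0} C(k + r - 1, r - 1) x^k.
Here r = 8 and k = 24, so the coefficient is
C(24 + 7, 7) = C(31, 7)
= 2629575

2629575


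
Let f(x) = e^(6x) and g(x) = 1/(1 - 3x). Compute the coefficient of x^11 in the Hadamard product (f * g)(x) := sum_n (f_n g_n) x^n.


Expanding: f_k = 6^k/k! (from e^(6x)) and g_k = 3^k (from 1/(1 - 3x)). So the Hadamard coefficient (f * g)_k = 6^k 3^k / k! = (18)^k / k!.
For k = 11: 18^11/11! = 64268410079232/39916800 = 3099363912/1925.

3099363912/1925


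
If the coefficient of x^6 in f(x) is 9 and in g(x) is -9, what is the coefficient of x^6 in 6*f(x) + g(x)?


Scalar multiplication scales coefficients: 6 * 9 = 54.
Then add the g coefficient: 54 + -9
= 45

45


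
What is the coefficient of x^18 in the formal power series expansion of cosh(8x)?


The Maclaurin series is cosh(t) = sum_{m>=0} t^(2m) / (2m)!, so substituting t = 8x, only even powers of x are nonzero, with coefficient of x^(2m) equal to 8^(2m) / (2m)!.
For x^18 the coefficient is 8^18/18! = 18014398509481984/6402373705728000 = 274877906944/97692469875.

274877906944/97692469875


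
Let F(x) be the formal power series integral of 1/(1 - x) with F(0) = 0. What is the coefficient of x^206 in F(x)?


1/(1 - x) = sum_{k>=0} x^k. Integrating termwise and using F(0) = 0 gives
F(x) = sum_{k>=0} x^(k+1) / (k+1) = sum_{m>=1} x^m / m = -ln(1 - x).
So the coefficient of x^206 is 1/206 = 1/206.

1/206


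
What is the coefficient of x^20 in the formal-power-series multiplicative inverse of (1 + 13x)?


The inverse is 1/(1 + 13x). Apply the geometric identity 1/(1 - y) = sum_{k>=0} y^k with y = -13x:
1/(1 + 13x) = sum_{k>=0} (-13)^k x^k.
So the coefficient of x^20 is (-13)^20 = 19004963774880799438801.

19004963774880799438801


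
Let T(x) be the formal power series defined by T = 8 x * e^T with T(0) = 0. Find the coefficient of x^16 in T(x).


Apply the Lagrange inversion formula: if T = 8 x * phi(T) with phi(t) = e^t, then
[x^n] T = 8^n * (1/n) [t^(n-1)] phi(t)^n = 8^n * (1/n) [t^(n-1)] e^(n t) = 8^n * (1/n) * n^(n-1) / (n-1)! = 8^n * n^(n-1) / n!.
When c = 1 this is the Cayley count of rooted labeled trees on n vertices, divided by n!.
For n = 16: 8^16 * 16^15 / 16! = 281474976710656 * 1152921504606846976/20922789888000 = 9903520314283042199192993792/638512875.

9903520314283042199192993792/638512875


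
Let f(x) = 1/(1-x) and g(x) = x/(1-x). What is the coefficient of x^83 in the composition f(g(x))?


First simplify the composition: f(g(x)) = 1/(1 - x/(1-x)) = (1-x)/((1-x) - x) = (1-x)/(1-2x).
Now extract the coefficient. Write (1-x)/(1-2x) = 1/(1-2x) - x/(1-2x).
The coefficient of x^n in 1/(1-2x) is 2^n, and in x/(1-2x) is 2^(n-1) (for n >= 1).
So the coefficient of x^83 is 2^83 - 2^82 = 9671406556917033397649408 - 4835703278458516698824704 = 4835703278458516698824704.

4835703278458516698824704


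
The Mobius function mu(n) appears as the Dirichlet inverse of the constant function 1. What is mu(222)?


222 = 2 * 3 * 37 (all distinct primes).
mu(222) = (-1)^3 = -1

-1


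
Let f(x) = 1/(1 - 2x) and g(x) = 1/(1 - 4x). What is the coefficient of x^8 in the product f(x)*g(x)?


The coefficient of x^n in f*g is the Cauchy product: sum_{k=0}^{n} a^k * b^(n-k).
With a=2, b=4, n=8:
sum_{k=0}^{8} 2^k * 4^(8-k)
= 130816

130816


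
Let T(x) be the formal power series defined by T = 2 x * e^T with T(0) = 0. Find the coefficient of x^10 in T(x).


Apply the Lagrange inversion formula: if T = 2 x * phi(T) with phi(t) = e^t, then
[x^n] T = 2^n * (1/n) [t^(n-1)] phi(t)^n = 2^n * (1/n) [t^(n-1)] e^(n t) = 2^n * (1/n) * n^(n-1) / (n-1)! = 2^n * n^(n-1) / n!.
When c = 1 this is the Cayley count of rooted labeled trees on n vertices, divided by n!.
For n = 10: 2^10 * 10^9 / 10! = 1024 * 1000000000/3628800 = 160000000/567.

160000000/567


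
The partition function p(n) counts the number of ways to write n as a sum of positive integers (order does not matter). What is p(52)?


Using the generating function prod_{k>=1} 1/(1-x^k), we compute p(52).
By dynamic programming over parts 1 through 52:
p(52) = 281589

281589


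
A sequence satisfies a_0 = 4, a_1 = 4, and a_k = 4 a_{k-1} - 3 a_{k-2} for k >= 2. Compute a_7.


The characteristic equation is t^2 - 4 t + 3 = 0, with roots r_1 = 3 and r_2 = 1 (so c_1 = r_1 + r_2, c_2 = -r_1 r_2 as required).
One can use the closed form a_n = A r_1^n + B r_2^n, but direct iteration is more reliable:
a_0 = 4, a_1 = 4, a_2 = 4, a_3 = 4, a_4 = 4, a_5 = 4, a_6 = 4, a_7 = 4.
So a_7 = 4.

4


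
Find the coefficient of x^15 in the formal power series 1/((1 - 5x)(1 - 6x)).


By partial fractions or Cauchy convolution:
The coefficient equals sum_{k=0}^{15} 5^k * 6^(15-k).
= 2668522016831

2668522016831


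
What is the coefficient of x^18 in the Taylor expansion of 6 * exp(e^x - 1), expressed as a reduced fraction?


exp(e^x - 1) = sum_{k>=0} Bell_k x^k / k!, where Bell_k is the k-th Bell number.
So the coefficient of x^18 is 6 * Bell_18 / 18!.
Computing: Bell_18 = 682076806159 and 18! = 6402373705728000, giving
6 * 682076806159/6402373705728000 = 97439543737/152437469184000.

97439543737/152437469184000


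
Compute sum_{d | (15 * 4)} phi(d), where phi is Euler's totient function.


First, 15 * 4 = 60. One classical identity is sum_{d | n} phi(d) = n (each k in [1, n] has a unique gcd with n, and among the k's with gcd(k, n) = n/d there are phi(d) of them). So the sum equals 60. We also verify directly:
Divisors of 60: 1, 2, 3, 4, 5, 6, 10, 12, 15, 20, 30, 60.
phi values: 1, 1, 2, 2, 4, 2, 4, 4, 8, 8, 8, 16.
Sum = 60.

60


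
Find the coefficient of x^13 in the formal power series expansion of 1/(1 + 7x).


Write 1/(1 + c x) = 1/(1 - (-c) x) and apply the geometric-series identity
1/(1 - y) = sum_{k>=0} y^k to get 1/(1 + c x) = sum_{k>=0} (-c)^k x^k.
So the coefficient of x^k is (-c)^k = (-1)^k * c^k.
Here c = 7 and k = 13:
(-7)^13 = -1 * 96889010407 = -96889010407

-96889010407


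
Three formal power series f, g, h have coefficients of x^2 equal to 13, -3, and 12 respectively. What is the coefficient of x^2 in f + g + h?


Series addition is componentwise:
13 + -3 + 12
= 22

22


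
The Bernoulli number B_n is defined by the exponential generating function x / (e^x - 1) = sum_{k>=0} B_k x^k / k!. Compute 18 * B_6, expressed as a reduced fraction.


Bernoulli numbers can also be computed recursively via B_0 = 1 and sum_{j=0}^{m} C(m+1, j) B_j = 0 for m >= 1. Odd-index Bernoulli numbers vanish for k >= 3.
Computing B_6 = 1/42, so 18 * B_6 = 18 * 1/42 = 3/7.

3/7


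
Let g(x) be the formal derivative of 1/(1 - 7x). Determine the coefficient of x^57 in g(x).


Differentiate termwise: d/dx sum_{k>=0} 7^k x^k = sum_{k>=1} k 7^k x^(k-1) = sum_{j>=0} (j+1) 7^(j+1) x^j.
Equivalently, d/dx [1/(1 - 7x)] = 7/(1 - 7x)^2.
For j = 57: 58 * 7^58 = 58 * 10367793076318844190248738727596255138212949486449 = 601331998426492963034426846200582798016351070214042.

601331998426492963034426846200582798016351070214042


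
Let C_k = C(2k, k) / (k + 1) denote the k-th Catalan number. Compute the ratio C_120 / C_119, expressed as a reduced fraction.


Using C_k = (2k)! / (k! (k+1)!), the ratio C_{k+1}/C_k simplifies to
C_{k+1}/C_k = [(2k+2)! / ((k+1)! (k+2)!)] * [k! (k+1)! / (2k)!]
 = (2k+2)(2k+1) / ((k+1)(k+2)) = 2(2k+1) / (k+2).
For k = 119: 2(2*119 + 1) / (119 + 2) = 478/121 = 478/121.

478/121


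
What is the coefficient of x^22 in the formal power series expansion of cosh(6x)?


The Maclaurin series is cosh(t) = sum_{m>=0} t^(2m) / (2m)!, so substituting t = 6x, only even powers of x are nonzero, with coefficient of x^(2m) equal to 6^(2m) / (2m)!.
For x^22 the coefficient is 6^22/22! = 131621703842267136/1124000727777607680000 = 12754584/108919435625.

12754584/108919435625


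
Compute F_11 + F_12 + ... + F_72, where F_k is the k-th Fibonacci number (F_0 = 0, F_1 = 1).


Use the identity sum_{k=0}^{N} F_k = F_{N+2} - 1 (which follows from F_{k+2} - F_{k+1} = F_k). Then
sum_{k=11}^{72} F_k = (F_{74} - 1) - (F_{12} - 1) = F_{74} - F_{12}.
Computing: F_{74} = 1304969544928657, F_{12} = 144, so
Sum = 1304969544928657 - 144 = 1304969544928513.

1304969544928513


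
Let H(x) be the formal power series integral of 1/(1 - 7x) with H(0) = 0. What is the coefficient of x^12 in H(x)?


1/(1 - 7x) = sum_{k>=0} 7^k x^k. Integrating termwise with H(0) = 0:
H(x) = sum_{k>=0} 7^k x^(k+1) / (k+1) = sum_{m>=1} 7^(m-1) x^m / m.
For m = 12: 7^11/12 = 1977326743/12 = 1977326743/12.

1977326743/12
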